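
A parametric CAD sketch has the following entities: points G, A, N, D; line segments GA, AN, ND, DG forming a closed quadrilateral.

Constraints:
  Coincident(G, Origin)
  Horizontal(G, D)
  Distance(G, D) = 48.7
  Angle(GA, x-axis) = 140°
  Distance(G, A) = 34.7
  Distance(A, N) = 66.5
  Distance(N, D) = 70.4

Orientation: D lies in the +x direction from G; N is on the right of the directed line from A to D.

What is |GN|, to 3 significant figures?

42.4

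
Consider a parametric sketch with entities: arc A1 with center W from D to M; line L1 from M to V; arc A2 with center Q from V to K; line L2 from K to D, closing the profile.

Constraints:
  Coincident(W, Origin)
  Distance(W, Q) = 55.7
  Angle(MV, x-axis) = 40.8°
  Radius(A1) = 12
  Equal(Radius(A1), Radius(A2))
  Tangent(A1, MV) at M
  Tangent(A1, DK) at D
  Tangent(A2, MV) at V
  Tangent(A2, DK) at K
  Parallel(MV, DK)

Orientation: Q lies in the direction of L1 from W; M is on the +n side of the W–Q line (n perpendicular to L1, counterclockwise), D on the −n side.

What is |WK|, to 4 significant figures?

56.98

The slot axis is L1's direction at 40.8°, so u = (cos 40.8°, sin 40.8°) = (0.7570, 0.6534) and n = (−sin 40.8°, cos 40.8°) = (-0.6534, 0.7570). W is at the origin and Q lies 55.7 along u from W, so Q = 55.7·u = (42.16, 36.40). Tangency of A1 to both parallel lines with radius 12.0 puts M and D at W ± 12.0·n: M = (-7.841, 9.084), D = (7.841, -9.084). Equal radii place V and K the same way about Q: V = Q + 12.0·n = (34.32, 45.48), K = Q − 12.0·n = (50.01, 27.31). Then |WK| = |K − W| = 56.98.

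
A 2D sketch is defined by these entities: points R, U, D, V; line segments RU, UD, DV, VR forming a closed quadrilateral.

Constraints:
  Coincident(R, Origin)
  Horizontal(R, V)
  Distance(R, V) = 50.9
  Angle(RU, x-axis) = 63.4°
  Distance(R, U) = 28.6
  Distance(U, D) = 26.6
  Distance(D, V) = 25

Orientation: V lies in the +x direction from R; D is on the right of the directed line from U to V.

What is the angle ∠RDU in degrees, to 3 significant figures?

65.7°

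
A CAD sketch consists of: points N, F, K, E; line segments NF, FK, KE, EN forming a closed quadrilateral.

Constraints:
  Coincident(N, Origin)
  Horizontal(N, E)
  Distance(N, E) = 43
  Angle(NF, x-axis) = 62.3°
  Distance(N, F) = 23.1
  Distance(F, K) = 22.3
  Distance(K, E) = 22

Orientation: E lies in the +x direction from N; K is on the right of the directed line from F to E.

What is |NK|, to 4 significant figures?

21.02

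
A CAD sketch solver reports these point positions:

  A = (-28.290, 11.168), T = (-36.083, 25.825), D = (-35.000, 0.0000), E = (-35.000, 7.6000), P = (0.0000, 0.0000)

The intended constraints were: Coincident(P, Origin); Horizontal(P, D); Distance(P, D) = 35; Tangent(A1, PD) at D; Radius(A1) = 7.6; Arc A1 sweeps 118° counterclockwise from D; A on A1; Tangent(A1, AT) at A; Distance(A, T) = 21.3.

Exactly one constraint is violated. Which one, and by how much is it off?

Distance(A, T) = 21.3 — off by 4.70.

P = (0.00, 0.00) ✓; P.y = 0.00, D.y = 0.00 ✓; |PD| = 35.00 ✓; ∠(ED, DP) = 90.00° ✓; |ED| = 7.600 ✓; bearing(E→A) − bearing(E→D) = 118.0° ✓; |EA| = 7.600 ✓; ∠(EA, AT) = 90.00° ✓; |AT| = 16.60 ✗.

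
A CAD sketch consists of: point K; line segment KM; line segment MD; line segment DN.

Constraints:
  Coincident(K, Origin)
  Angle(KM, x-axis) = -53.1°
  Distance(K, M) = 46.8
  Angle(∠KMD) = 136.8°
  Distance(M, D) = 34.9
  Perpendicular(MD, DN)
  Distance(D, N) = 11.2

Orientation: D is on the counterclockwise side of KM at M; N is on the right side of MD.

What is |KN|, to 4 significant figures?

81.44

∠KMD = 136.8°, so MD runs at -53.1° + (180° − 136.8°) = -9.900° from the x-axis; with |MD| = 34.9, D = M + 34.9·(cos -9.900°, sin -9.900°) = (62.48, -43.43). MD is perpendicular to DN; with |DN| = 11.2 on the right of MD, N = D + 11.2·(-0.1719, -0.9851) = (60.55, -54.46). Then |KN| = |N − K| = 81.44.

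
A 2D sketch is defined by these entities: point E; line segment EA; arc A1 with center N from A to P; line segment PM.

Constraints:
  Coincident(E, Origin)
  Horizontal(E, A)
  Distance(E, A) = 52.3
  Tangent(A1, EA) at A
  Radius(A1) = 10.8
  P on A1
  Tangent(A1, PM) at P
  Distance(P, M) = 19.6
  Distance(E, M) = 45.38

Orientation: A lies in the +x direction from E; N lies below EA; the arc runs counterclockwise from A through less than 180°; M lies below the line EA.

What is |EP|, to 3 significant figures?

42.6

Checks: |NP| = 10.80 ✓; ∠(NP, PM) = 90.00° ✓; |PM| = 19.60 ✓; |EM| = 45.38 ✓.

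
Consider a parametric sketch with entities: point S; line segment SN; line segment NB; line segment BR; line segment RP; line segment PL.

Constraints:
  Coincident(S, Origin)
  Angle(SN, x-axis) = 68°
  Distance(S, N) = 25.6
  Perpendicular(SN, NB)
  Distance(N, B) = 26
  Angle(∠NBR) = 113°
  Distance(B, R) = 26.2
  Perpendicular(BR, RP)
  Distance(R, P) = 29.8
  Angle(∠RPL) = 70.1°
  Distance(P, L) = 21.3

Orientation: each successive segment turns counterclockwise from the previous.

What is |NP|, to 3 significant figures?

36.8

S is at the origin; SN runs at 68.0° with length 25.6, so N = (9.59, 23.7). SN is perpendicular to NB, so NB runs at 158°; with |NB| = 26.0, B = (-14.5, 33.5). ∠NBR = 113.0° gives BR at -135° from the x-axis; with |BR| = 26.2, R = (-33.0, 14.9). BR is perpendicular to RP, so RP runs at -45.0°; with |RP| = 29.8, P = (-12.0, -6.12). Then |NP| = |P − N| = 36.8.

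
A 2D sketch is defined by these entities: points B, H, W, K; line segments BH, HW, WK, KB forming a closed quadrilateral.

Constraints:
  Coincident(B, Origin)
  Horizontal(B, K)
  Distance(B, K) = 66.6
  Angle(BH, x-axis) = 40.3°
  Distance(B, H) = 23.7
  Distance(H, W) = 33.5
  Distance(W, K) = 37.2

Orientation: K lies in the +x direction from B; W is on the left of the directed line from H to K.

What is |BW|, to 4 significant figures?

56.95

Checks: |HW| = 33.50 ✓; |WK| = 37.20 ✓.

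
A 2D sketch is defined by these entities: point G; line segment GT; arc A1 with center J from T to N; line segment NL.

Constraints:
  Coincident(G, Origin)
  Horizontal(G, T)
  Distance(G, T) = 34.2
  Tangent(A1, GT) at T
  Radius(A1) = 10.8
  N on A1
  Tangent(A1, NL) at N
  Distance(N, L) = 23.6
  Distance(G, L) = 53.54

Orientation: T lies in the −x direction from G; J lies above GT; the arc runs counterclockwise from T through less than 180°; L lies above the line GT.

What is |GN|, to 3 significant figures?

30.7

Checks: |JN| = 10.80 ✓; ∠(JN, NL) = 90.00° ✓; |NL| = 23.60 ✓; |GL| = 53.54 ✓.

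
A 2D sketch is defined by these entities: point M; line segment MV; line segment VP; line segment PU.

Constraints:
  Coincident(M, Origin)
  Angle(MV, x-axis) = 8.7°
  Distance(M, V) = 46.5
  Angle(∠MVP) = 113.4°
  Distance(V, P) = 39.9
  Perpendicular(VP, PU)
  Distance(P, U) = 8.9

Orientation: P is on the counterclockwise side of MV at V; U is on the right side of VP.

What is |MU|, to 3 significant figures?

77.9

M is at the origin; MV runs at 8.7° with length 46.5, so V = 46.5·(cos 8.7°, sin 8.7°) = (46.0, 7.03). ∠MVP = 113.4°, so VP runs at 8.7° + (180° − 113.4°) = 75.3° from the x-axis; with |VP| = 39.9, P = V + 39.9·(cos 75.3°, sin 75.3°) = (56.1, 45.6). The perpendicularity gives PU at right angles to VP; with |PU| = 8.9 on the right of VP, U = P + 8.9·(0.967, -0.254) = (64.7, 43.4). Then |MU| = |U − M| = 77.9.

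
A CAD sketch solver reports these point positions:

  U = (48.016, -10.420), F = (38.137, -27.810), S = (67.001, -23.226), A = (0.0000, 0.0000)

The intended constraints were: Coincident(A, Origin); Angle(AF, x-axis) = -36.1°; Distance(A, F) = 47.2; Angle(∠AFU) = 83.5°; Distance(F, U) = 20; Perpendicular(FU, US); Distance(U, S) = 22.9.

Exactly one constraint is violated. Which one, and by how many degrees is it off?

Perpendicular(FU, US) — off by 4.40°.

A = (0.00, 0.00) ✓; AF at -36.10° ✓; |AF| = 47.20 ✓; ∠AFU = 83.50° ✓; |FU| = 20.00 ✓; ∠(FU, US) = 94.40° ✗; |US| = 22.90 ✓.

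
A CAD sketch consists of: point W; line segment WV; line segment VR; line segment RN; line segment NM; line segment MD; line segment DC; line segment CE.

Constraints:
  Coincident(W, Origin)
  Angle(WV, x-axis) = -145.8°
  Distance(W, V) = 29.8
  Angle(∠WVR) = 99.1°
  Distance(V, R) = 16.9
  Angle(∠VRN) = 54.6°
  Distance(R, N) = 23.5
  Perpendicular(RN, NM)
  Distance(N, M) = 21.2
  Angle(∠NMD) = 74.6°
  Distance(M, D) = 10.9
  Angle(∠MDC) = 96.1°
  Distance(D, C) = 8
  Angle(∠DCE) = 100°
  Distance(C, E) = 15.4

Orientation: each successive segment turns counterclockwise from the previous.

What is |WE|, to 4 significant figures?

11.82

W is at the origin; WV runs at -145.8° with length 29.8, so V = (-24.65, -16.75). ∠WVR = 99.1° gives VR at -64.90° from the x-axis; with |VR| = 16.9, R = (-17.48, -32.05). ∠VRN = 54.6° gives RN at 60.50° from the x-axis; with |RN| = 23.5, N = (-5.906, -11.60). RN is perpendicular to NM, so NM runs at 150.5°; with |NM| = 21.2, M = (-24.36, -1.161). ∠NMD = 74.6° gives MD at -104.1° from the x-axis; with |MD| = 10.9, D = (-27.01, -11.73). ∠MDC = 96.1° gives DC at -20.20° from the x-axis; with |DC| = 8.0, C = (-19.51, -14.50). ∠DCE = 100.0° gives CE at 59.80° from the x-axis; with |CE| = 15.4, E = (-11.76, -1.186). Then |WE| = |E − W| = 11.82.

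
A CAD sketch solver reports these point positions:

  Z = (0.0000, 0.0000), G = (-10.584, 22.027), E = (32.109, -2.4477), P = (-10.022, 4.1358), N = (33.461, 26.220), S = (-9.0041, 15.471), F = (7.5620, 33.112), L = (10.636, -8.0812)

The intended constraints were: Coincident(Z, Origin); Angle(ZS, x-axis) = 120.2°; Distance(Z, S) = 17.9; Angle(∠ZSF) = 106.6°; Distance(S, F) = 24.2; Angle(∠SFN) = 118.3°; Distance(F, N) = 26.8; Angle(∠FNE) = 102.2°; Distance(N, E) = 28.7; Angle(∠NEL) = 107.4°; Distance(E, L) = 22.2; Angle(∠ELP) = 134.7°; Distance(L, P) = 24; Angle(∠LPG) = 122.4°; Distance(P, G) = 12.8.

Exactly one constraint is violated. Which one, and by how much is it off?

Distance(P, G) = 12.8 — off by 5.10.

Z = (0.00, 0.00) ✓; ZS at 120.2° ✓; |ZS| = 17.90 ✓; ∠ZSF = 106.6° ✓; |SF| = 24.20 ✓; ∠SFN = 118.3° ✓; |FN| = 26.80 ✓; ∠FNE = 102.2° ✓; |NE| = 28.70 ✓; ∠NEL = 107.4° ✓; |EL| = 22.20 ✓; ∠ELP = 134.7° ✓; |LP| = 24.00 ✓; ∠LPG = 122.4° ✓; |PG| = 17.90 ✗.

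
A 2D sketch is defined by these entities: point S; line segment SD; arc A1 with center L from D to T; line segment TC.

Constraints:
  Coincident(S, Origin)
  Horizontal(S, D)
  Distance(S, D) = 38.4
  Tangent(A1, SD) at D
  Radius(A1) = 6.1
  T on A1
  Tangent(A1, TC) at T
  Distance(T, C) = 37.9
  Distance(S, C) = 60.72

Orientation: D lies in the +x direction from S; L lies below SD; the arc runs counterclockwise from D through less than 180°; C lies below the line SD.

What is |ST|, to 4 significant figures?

33.34

S is at the origin; S and D share the same y with |SD| = 38.4 and D on the +x side, so D = (38.40, 0.000). Since A1 is tangent to SD there, LD ⟂ SD, so L = D + (0, -6.1) = (38.40, -6.100). Since LT ⟂ TC (tangency), |LC| = √(6.1² + 37.9²) = 38.39 regardless of where T sits on A1. So C lies on both circle(S, 60.72) and circle(L, 38.39); the below-SD intersection is C = (41.46, -44.37). T is the foot of the tangent from C: T = (32.47, -7.546).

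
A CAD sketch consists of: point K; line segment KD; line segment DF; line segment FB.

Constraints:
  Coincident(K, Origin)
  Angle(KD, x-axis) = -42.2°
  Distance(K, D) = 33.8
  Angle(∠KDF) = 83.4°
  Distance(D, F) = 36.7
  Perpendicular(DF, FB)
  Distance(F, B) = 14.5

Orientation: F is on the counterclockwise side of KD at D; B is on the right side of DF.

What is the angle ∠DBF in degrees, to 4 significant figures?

68.44°

K is at the origin; KD runs at -42.2° with length 33.8, so D = 33.8·(cos -42.2°, sin -42.2°) = (25.04, -22.70). ∠KDF = 83.4°, so DF runs at -42.2° + (180° − 83.4°) = 54.40° from the x-axis; with |DF| = 36.7, F = D + 36.7·(cos 54.40°, sin 54.40°) = (46.40, 7.137). DF is perpendicular to FB; with |FB| = 14.5 on the right of DF, B = F + 14.5·(0.8131, -0.5821) = (58.19, -1.304). Then cos ∠DBF = BD·BF / (|BD||BF|), giving 68.44°.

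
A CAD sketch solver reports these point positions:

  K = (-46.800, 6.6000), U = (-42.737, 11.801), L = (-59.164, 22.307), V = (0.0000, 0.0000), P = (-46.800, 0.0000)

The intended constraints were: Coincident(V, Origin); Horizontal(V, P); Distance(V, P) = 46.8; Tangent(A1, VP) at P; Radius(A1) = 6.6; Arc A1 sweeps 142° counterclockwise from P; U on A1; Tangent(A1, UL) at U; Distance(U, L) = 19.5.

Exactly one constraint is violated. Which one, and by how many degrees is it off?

Tangent(A1, UL) at U — off by 5.40°.

V = (0.00, 0.00) ✓; V.y = 0.00, P.y = 0.00 ✓; |VP| = 46.80 ✓; ∠(KP, PV) = 90.00° ✓; |KP| = 6.600 ✓; bearing(K→U) − bearing(K→P) = 142.0° ✓; |KU| = 6.600 ✓; ∠(KU, UL) = 84.60° ✗; |UL| = 19.50 ✓.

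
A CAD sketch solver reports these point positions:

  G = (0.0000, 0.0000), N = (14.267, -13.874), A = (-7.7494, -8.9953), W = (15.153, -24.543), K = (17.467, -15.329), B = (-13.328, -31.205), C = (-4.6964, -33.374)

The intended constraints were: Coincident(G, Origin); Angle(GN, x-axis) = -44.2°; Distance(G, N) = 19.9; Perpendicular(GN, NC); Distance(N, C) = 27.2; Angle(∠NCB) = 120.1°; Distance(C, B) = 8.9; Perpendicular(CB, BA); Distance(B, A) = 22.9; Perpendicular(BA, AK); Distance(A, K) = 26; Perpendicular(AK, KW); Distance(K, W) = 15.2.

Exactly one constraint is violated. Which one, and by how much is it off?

Distance(K, W) = 15.2 — off by 5.70.

G = (0.00, 0.00) ✓; GN at -44.20° ✓; |GN| = 19.90 ✓; ∠(GN, NC) = 90.00° ✓; |NC| = 27.20 ✓; ∠NCB = 120.1° ✓; |CB| = 8.900 ✓; ∠(CB, BA) = 89.99° ✓; |BA| = 22.90 ✓; ∠(BA, AK) = 90.00° ✓; |AK| = 26.00 ✓; ∠(AK, KW) = 90.00° ✓; |KW| = 9.500 ✗.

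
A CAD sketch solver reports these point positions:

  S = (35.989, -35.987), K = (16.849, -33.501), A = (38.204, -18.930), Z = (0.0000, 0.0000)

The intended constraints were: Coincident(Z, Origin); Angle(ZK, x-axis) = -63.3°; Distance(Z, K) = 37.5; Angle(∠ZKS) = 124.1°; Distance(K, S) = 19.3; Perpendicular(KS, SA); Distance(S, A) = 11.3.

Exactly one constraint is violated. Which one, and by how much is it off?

Distance(S, A) = 11.3 — off by 5.90.

Z = (0.00, 0.00) ✓; ZK at -63.30° ✓; |ZK| = 37.50 ✓; ∠ZKS = 124.1° ✓; |KS| = 19.30 ✓; ∠(KS, SA) = 90.00° ✓; |SA| = 17.20 ✗.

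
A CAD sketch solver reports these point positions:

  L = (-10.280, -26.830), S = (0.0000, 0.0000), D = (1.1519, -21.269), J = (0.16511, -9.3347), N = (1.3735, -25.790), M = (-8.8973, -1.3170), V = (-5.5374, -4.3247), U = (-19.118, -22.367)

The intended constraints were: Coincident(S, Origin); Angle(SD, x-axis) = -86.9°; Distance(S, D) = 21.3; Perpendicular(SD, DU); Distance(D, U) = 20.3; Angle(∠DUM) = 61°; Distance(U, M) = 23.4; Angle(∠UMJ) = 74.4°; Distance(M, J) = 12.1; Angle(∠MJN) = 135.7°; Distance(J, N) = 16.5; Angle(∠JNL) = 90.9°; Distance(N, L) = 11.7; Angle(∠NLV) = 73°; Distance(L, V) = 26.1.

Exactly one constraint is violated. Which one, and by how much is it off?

Distance(L, V) = 26.1 — off by 3.10.

S = (0.00, 0.00) ✓; SD at -86.90° ✓; |SD| = 21.30 ✓; ∠(SD, DU) = 90.00° ✓; |DU| = 20.30 ✓; ∠DUM = 61.00° ✓; |UM| = 23.40 ✓; ∠UMJ = 74.40° ✓; |MJ| = 12.10 ✓; ∠MJN = 135.7° ✓; |JN| = 16.50 ✓; ∠JNL = 90.90° ✓; |NL| = 11.70 ✓; ∠NLV = 73.00° ✓; |LV| = 23.00 ✗.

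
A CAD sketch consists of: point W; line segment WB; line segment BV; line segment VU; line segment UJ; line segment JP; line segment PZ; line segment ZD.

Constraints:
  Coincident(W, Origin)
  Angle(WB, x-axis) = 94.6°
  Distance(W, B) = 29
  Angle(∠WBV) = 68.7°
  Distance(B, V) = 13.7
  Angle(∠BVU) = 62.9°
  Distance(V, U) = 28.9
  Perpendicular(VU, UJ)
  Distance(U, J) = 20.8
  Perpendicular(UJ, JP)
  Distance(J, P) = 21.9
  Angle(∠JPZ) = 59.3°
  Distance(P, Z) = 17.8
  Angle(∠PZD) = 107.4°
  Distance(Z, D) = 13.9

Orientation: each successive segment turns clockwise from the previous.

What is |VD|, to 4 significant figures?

30.86

W is at the origin; WB runs at 94.6° with length 29.0, so B = (-2.326, 28.91). ∠WBV = 68.7° gives BV at -16.70° from the x-axis; with |BV| = 13.7, V = (10.80, 24.97). ∠BVU = 62.9° gives VU at -133.8° from the x-axis; with |VU| = 28.9, U = (-9.207, 4.111). VU ⟂ UJ, so UJ runs at 136.2°; with |UJ| = 20.8, J = (-24.22, 18.51). UJ is perpendicular to JP, so JP runs at 46.20°; with |JP| = 21.9, P = (-9.061, 34.31). ∠JPZ = 59.3° gives PZ at -74.50° from the x-axis; with |PZ| = 17.8, Z = (-4.304, 17.16). ∠PZD = 107.4° gives ZD at -147.1° from the x-axis; with |ZD| = 13.9, D = (-15.98, 9.611). Then |VD| = |D − V| = 30.86.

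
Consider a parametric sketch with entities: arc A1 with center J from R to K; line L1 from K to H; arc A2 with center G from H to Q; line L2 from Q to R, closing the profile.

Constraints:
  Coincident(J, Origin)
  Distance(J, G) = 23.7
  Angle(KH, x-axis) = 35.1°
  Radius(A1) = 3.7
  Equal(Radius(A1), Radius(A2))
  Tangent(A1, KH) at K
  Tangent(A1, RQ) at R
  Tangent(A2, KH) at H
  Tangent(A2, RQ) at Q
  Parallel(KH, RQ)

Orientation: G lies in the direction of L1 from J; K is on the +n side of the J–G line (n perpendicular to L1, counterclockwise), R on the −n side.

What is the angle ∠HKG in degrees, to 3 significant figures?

8.87°

The slot axis is L1's direction at 35.1°, so u = (cos 35.1°, sin 35.1°) = (0.818, 0.575) and n = (−sin 35.1°, cos 35.1°) = (-0.575, 0.818). J is at the origin and G lies 23.7 along u from J, so G = 23.7·u = (19.4, 13.6). Tangency of A1 to both parallel lines with radius 3.7 puts K and R at J ± 3.7·n: K = (-2.13, 3.03), R = (2.13, -3.03). Equal radii place H and Q the same way about G: H = G + 3.7·n = (17.3, 16.7), Q = G − 3.7·n = (21.5, 10.6). Then cos ∠HKG = KH·KG / (|KH||KG|), giving 8.87°.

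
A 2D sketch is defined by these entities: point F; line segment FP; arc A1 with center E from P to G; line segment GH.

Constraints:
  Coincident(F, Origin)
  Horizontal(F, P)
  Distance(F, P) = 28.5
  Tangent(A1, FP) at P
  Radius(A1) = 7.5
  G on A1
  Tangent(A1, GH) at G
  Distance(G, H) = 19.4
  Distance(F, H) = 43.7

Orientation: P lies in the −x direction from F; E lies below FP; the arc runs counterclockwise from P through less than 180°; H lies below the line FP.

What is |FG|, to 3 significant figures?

36.9

Checks: F.y = 0.00, P.y = 0.00 ✓; |EG| = 7.500 ✓; ∠(EG, GH) = 90.00° ✓; |GH| = 19.40 ✓; |FH| = 43.70 ✓.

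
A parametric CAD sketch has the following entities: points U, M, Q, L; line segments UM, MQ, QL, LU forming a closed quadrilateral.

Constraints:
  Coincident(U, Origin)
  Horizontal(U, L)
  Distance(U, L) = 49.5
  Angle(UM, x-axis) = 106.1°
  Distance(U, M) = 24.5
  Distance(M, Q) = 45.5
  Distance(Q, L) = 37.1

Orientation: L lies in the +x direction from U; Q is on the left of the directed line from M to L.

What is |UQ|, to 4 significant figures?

51.11

U is at the origin; U and L share the same y with |UL| = 49.5 and L in +x, so L = (49.5, 0). UM runs at 106.1° with |UM| = 24.5, so M = (-6.794, 23.54). Q is determined by |MQ| = 45.5 and |QL| = 37.1 together: it lies at the intersection of circle(M, 45.5) and circle(L, 37.1). With |ML| = 61.02, the foot of the radical line on ML is 36.19 from M and the perpendicular offset is √(45.5² − 36.19²) = 27.57. Taking the left-of-ML solution: Q = (37.24, 35.01).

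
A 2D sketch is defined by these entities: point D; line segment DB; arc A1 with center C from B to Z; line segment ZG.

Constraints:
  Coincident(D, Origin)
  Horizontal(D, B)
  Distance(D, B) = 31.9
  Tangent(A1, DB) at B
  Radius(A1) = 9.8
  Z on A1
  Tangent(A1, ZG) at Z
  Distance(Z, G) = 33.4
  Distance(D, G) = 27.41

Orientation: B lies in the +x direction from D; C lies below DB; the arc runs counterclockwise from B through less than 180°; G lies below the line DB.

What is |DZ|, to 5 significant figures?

24.966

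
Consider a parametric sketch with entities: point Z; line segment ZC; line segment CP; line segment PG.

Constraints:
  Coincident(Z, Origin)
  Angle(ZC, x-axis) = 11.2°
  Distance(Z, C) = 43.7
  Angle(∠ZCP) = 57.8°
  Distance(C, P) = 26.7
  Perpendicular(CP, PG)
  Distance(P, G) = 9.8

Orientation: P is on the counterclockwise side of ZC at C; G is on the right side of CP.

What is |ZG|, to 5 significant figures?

46.903

Z is at the origin; ZC runs at 11.2° with length 43.7, so C = 43.7·(cos 11.2°, sin 11.2°) = (42.868, 8.4880). ∠ZCP = 57.8°, so CP runs at 11.2° + (180° − 57.8°) = 133.40° from the x-axis; with |CP| = 26.7, P = C + 26.7·(cos 133.40°, sin 133.40°) = (24.523, 27.888). CP is perpendicular to PG; with |PG| = 9.8 on the right of CP, G = P + 9.8·(0.72657, 0.68709) = (31.643, 34.621). Then |ZG| = |G − Z| = 46.903.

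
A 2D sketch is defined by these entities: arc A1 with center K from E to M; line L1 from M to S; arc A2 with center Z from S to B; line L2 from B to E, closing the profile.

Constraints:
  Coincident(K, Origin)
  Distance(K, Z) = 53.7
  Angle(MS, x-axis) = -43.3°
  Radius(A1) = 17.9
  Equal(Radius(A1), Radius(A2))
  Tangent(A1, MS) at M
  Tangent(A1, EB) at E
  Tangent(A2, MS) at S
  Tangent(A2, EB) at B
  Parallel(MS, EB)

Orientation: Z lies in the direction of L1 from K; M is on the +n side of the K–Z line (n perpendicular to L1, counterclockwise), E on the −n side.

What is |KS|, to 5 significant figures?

56.605

The slot axis is L1's direction at -43.3°, so u = (cos -43.3°, sin -43.3°) = (0.72777, -0.68582) and n = (−sin -43.3°, cos -43.3°) = (0.68582, 0.72777). K is at the origin and Z lies 53.7 along u from K, so Z = 53.7·u = (39.081, -36.828). Tangency of A1 to both parallel lines with radius 17.9 puts M and E at K ± 17.9·n: M = (12.276, 13.027), E = (-12.276, -13.027). Equal radii place S and B the same way about Z: S = Z + 17.9·n = (51.358, -23.801), B = Z − 17.9·n = (26.805, -49.856). Then |KS| = |S − K| = 56.605.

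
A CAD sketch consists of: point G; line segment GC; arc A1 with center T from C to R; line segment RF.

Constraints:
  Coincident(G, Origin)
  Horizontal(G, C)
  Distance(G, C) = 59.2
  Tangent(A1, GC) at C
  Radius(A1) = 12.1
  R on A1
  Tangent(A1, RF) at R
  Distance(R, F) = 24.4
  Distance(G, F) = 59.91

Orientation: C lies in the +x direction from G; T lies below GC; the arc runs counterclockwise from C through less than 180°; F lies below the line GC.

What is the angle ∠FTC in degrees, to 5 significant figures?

154.32°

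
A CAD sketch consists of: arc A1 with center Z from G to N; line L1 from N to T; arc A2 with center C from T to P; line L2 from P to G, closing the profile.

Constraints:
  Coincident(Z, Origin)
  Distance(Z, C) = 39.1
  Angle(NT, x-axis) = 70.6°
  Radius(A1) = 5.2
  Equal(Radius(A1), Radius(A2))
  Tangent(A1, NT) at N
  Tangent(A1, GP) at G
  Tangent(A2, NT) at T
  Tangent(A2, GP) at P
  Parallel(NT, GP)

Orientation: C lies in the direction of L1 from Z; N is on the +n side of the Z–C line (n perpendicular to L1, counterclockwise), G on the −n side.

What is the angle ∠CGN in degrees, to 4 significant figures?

82.42°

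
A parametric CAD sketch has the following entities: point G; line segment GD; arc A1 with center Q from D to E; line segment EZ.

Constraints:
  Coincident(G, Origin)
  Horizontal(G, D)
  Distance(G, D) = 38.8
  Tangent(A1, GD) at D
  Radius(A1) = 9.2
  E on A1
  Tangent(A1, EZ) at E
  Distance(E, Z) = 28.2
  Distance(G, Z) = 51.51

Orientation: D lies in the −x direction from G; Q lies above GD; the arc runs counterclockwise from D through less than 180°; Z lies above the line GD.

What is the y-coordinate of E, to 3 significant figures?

10.7

G is at the origin; GD is horizontal with |GD| = 38.8 and D on the −x side, so D = (-38.8, 0.00). Since A1 is tangent to GD there, QD ⟂ GD, so Q = D + (0, 9.2) = (-38.8, 9.20). Since QE ⟂ EZ (tangency), |QZ| = √(9.2² + 28.2²) = 29.7 regardless of where E sits on A1. So Z lies on both circle(G, 51.51) and circle(Q, 29.7); the above-GD intersection is Z = (-34.2, 38.5). E is the foot of the tangent from Z: E = (-29.7, 10.7).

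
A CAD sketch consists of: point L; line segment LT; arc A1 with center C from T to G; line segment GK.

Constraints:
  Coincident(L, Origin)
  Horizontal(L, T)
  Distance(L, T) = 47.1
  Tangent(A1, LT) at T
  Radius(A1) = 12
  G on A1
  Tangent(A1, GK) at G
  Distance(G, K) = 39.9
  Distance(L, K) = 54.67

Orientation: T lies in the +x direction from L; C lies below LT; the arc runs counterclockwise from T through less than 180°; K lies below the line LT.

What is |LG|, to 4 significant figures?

36.61

Checks: |CG| = 12.00 ✓; ∠(CG, GK) = 90.00° ✓; |GK| = 39.90 ✓; |LK| = 54.67 ✓.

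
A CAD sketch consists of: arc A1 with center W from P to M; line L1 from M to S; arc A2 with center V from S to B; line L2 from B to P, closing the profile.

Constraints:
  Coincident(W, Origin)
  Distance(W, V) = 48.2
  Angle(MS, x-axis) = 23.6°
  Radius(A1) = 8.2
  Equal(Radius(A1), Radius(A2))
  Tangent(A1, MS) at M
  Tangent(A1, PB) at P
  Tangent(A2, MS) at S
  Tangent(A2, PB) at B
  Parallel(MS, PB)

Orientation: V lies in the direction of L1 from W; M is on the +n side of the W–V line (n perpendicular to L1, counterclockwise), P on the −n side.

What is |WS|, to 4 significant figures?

48.89

The slot axis is L1's direction at 23.6°, so u = (cos 23.6°, sin 23.6°) = (0.9164, 0.4003) and n = (−sin 23.6°, cos 23.6°) = (-0.4003, 0.9164). W is at the origin and V lies 48.2 along u from W, so V = 48.2·u = (44.17, 19.30). Tangency of A1 to both parallel lines with radius 8.2 puts M and P at W ± 8.2·n: M = (-3.283, 7.514), P = (3.283, -7.514). Equal radii place S and B the same way about V: S = V + 8.2·n = (40.89, 26.81), B = V − 8.2·n = (47.45, 11.78). Then |WS| = |S − W| = 48.89.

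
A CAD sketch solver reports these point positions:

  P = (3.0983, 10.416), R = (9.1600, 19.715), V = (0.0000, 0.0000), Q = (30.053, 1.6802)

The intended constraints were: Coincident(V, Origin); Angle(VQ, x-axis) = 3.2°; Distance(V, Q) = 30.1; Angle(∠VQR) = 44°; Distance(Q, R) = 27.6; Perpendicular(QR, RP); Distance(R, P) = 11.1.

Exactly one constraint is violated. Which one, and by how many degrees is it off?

Perpendicular(QR, RP) — off by 7.70°.

V = (0.00, 0.00) ✓; VQ at 3.200° ✓; |VQ| = 30.10 ✓; ∠VQR = 44.00° ✓; |QR| = 27.60 ✓; ∠(QR, RP) = 97.70° ✗; |RP| = 11.10 ✓.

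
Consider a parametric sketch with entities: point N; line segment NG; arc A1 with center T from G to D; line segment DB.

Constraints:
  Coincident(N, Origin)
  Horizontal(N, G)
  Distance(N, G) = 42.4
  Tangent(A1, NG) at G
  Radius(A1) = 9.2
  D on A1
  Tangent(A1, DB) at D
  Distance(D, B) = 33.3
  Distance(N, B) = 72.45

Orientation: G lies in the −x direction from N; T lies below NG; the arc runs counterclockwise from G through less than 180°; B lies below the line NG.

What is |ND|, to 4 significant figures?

51.49

Checks: |NG| = 42.40 ✓; |TD| = 9.200 ✓; ∠(TD, DB) = 90.00° ✓; |DB| = 33.30 ✓; |NB| = 72.45 ✓.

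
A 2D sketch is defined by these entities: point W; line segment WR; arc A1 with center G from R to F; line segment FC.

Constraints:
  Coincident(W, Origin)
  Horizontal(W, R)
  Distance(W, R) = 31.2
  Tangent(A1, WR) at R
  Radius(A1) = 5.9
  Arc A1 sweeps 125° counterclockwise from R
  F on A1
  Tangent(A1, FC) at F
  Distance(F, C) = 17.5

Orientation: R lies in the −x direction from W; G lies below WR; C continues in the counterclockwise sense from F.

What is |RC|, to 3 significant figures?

24.2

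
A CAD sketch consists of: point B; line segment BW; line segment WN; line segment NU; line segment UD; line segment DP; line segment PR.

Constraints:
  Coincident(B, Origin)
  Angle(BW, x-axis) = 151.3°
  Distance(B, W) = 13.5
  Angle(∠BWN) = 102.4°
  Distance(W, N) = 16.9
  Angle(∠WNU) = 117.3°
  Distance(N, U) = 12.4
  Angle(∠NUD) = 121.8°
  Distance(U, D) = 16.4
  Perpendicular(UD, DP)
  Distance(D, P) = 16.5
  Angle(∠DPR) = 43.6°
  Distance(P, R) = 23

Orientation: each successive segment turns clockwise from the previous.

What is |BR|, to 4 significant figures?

25.40

UD is perpendicular to DP, so DP runs at -137.2°; with |DP| = 16.5, P = (4.110, 1.826). ∠DPR = 43.6° gives PR at 86.40° from the x-axis; with |PR| = 23.0, R = (5.554, 24.78). Then |BR| = |R − B| = 25.40.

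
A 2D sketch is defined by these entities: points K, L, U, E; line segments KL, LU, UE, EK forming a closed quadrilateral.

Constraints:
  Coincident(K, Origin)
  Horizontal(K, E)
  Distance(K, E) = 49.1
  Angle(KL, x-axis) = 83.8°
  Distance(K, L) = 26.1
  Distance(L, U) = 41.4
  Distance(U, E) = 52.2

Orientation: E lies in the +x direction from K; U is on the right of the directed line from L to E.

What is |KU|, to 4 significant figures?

15.31

K is at the origin; KE is horizontal with |KE| = 49.1 and E in +x, so E = (49.1, 0). KL runs at 83.8° with |KL| = 26.1, so L = (2.819, 25.95). U is determined by |LU| = 41.4 and |UE| = 52.2 together: it lies at the intersection of circle(L, 41.4) and circle(E, 52.2). With |LE| = 53.06, the foot of the radical line on LE is 17.00 from L and the perpendicular offset is √(41.4² − 17.00²) = 37.75. Taking the right-of-LE solution: U = (-0.8094, -15.29).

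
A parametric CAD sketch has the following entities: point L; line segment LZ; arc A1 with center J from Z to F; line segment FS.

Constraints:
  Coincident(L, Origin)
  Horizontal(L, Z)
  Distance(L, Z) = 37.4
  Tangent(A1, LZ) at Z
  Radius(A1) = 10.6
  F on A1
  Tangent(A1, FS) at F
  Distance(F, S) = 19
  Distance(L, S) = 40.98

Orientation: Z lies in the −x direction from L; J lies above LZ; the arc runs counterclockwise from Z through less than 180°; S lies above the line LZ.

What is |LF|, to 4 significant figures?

29.04

L is at the origin; L and Z share the same y with |LZ| = 37.4 and Z on the −x side, so Z = (-37.40, 0.000). The tangent condition forces JZ to be normal to LZ, so J = Z + (0, 10.6) = (-37.40, 10.60). Since JF ⟂ FS (tangency), |JS| = √(10.6² + 19.0²) = 21.76 regardless of where F sits on A1. So S lies on both circle(L, 40.98) and circle(J, 21.76); the above-LZ intersection is S = (-27.79, 30.12). F is the foot of the tangent from S: F = (-26.81, 11.14).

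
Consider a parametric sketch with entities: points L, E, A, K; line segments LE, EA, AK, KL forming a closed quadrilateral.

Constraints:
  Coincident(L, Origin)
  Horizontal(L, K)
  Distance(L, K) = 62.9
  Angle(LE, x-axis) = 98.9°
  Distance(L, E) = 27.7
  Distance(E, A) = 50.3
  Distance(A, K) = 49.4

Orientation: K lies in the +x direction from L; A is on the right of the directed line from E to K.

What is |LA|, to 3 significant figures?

24.9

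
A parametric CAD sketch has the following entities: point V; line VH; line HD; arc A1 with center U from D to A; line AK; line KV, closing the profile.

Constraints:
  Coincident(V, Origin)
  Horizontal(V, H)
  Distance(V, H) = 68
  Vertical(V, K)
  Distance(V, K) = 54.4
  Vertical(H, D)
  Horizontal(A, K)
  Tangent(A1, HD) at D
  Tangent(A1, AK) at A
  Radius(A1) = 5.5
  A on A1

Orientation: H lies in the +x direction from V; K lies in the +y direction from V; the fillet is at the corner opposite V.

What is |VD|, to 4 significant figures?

83.76

The virtual corner opposite V is at (68.00, 54.40). A1 meets HD tangentially, so UD is at right angles to HD and since A1 is tangent to AK there, UA ⟂ AK, with radius 5.5, so the center U sits 5.5 in from both sides at U = (62.50, 48.90). That places the tangent points at D = (68.00, 48.90) on HD and A = (62.50, 54.40) on AK. Then |VD| = |D − V| = 83.76.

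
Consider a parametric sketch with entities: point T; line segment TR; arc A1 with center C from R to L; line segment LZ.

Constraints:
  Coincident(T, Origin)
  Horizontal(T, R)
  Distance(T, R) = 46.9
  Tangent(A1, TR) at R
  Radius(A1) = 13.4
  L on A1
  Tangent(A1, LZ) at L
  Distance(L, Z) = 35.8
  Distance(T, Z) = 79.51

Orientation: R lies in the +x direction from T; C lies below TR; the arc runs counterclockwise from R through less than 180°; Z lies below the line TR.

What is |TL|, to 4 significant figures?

44.16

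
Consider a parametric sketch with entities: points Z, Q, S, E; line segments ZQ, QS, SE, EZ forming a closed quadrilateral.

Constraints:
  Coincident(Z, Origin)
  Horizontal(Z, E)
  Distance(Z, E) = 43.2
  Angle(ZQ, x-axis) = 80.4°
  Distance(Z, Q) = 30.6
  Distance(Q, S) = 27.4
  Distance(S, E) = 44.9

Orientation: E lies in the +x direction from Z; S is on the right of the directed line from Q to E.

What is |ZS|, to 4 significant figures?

3.915

Z is at the origin; ZE is horizontal with |ZE| = 43.2 and E in +x, so E = (43.2, 0). ZQ runs at 80.4° with |ZQ| = 30.6, so Q = (5.103, 30.17). S is determined by |QS| = 27.4 and |SE| = 44.9 together: it lies at the intersection of circle(Q, 27.4) and circle(E, 44.9). With |QE| = 48.60, the foot of the radical line on QE is 11.28 from Q and the perpendicular offset is √(27.4² − 11.28²) = 24.97. Taking the right-of-QE solution: S = (-1.556, 3.593).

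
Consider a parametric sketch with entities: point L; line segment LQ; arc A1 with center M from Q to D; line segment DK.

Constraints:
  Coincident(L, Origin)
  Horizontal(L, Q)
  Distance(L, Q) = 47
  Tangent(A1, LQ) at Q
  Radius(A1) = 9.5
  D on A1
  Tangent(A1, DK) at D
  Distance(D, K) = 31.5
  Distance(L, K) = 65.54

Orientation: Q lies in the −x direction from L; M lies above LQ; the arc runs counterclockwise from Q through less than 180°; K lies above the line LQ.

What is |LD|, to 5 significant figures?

40.383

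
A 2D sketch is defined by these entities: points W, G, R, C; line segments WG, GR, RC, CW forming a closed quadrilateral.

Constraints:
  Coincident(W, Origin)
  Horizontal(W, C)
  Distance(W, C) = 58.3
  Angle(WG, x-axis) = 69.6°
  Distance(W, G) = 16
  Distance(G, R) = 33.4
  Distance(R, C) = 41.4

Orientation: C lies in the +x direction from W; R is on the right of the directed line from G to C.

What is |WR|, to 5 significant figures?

24.976

Checks: |GR| = 33.40 ✓; |RC| = 41.40 ✓.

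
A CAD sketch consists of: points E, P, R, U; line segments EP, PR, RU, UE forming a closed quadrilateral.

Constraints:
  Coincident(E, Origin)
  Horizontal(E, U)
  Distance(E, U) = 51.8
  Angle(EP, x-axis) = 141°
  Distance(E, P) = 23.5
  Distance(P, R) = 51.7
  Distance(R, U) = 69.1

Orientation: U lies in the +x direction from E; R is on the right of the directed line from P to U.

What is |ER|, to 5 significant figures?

36.489

E is at the origin; E and U share the same y with |EU| = 51.8 and U in +x, so U = (51.8, 0). EP runs at 141.0° with |EP| = 23.5, so P = (-18.263, 14.789). R is determined by |PR| = 51.7 and |RU| = 69.1 together: it lies at the intersection of circle(P, 51.7) and circle(U, 69.1). With |PU| = 71.607, the foot of the radical line on PU is 21.127 from P and the perpendicular offset is √(51.7² − 21.127²) = 47.186. Taking the right-of-PU solution: R = (-7.3373, -35.743).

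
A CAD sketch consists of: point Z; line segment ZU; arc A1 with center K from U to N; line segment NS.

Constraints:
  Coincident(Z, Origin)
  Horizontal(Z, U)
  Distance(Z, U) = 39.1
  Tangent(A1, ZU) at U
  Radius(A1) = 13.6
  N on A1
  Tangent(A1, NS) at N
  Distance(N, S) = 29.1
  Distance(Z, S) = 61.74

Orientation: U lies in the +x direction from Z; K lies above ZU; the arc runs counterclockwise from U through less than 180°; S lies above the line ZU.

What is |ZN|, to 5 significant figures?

54.995

Checks: |KN| = 13.60 ✓; ∠(KN, NS) = 90.00° ✓; |NS| = 29.10 ✓; |ZS| = 61.74 ✓.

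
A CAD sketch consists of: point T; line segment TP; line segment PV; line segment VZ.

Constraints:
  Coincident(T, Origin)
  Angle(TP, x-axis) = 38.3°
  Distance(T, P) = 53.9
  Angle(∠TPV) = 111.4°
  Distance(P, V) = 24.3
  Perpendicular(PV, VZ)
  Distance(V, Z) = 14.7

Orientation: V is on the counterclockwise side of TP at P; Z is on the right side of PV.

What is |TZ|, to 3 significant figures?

78.4

∠TPV = 111.4°, so PV runs at 38.3° + (180° − 111.4°) = 107° from the x-axis; with |PV| = 24.3, V = P + 24.3·(cos 107°, sin 107°) = (35.2, 56.7). PV ⟂ VZ; with |VZ| = 14.7 on the right of PV, Z = V + 14.7·(0.957, 0.291) = (49.3, 60.9). Then |TZ| = |Z − T| = 78.4.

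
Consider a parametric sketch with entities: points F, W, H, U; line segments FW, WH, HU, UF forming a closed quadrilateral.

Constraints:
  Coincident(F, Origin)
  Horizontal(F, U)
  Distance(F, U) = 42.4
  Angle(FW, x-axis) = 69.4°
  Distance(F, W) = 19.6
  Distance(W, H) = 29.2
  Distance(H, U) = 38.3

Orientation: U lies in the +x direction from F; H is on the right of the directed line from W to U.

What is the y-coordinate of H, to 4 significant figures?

-10.83

F is at the origin; F and U share the same y with |FU| = 42.4 and U in +x, so U = (42.4, 0). FW runs at 69.4° with |FW| = 19.6, so W = (6.896, 18.35). H is determined by |WH| = 29.2 and |HU| = 38.3 together: it lies at the intersection of circle(W, 29.2) and circle(U, 38.3). With |WU| = 39.96, the foot of the radical line on WU is 12.30 from W and the perpendicular offset is √(29.2² − 12.30²) = 26.48. Taking the right-of-WU solution: H = (5.662, -10.83).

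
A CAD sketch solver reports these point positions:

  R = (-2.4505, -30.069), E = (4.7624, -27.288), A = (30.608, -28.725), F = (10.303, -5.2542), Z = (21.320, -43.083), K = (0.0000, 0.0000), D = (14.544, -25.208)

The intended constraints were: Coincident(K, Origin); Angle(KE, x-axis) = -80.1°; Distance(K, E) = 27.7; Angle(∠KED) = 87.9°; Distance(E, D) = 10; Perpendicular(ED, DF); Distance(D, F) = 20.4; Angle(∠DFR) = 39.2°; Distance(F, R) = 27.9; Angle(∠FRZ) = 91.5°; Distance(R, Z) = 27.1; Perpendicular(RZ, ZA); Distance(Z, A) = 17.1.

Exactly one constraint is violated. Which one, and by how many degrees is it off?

Perpendicular(RZ, ZA) — off by 4.20°.

K = (0.00, 0.00) ✓; KE at -80.10° ✓; |KE| = 27.70 ✓; ∠KED = 87.89° ✓; |ED| = 10.00 ✓; ∠(ED, DF) = 89.99° ✓; |DF| = 20.40 ✓; ∠DFR = 39.20° ✓; |FR| = 27.90 ✓; ∠FRZ = 91.50° ✓; |RZ| = 27.10 ✓; ∠(RZ, ZA) = 85.80° ✗; |ZA| = 17.10 ✓.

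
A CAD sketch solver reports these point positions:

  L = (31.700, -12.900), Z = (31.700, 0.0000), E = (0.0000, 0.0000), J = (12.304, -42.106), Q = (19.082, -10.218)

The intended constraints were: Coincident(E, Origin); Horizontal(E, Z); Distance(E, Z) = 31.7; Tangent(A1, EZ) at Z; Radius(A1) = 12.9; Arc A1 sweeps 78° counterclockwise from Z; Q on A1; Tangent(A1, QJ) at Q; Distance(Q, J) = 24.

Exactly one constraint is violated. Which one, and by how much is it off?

Distance(Q, J) = 24 — off by 8.60.

E = (0.00, 0.00) ✓; E.y = 0.00, Z.y = 0.00 ✓; |EZ| = 31.70 ✓; ∠(LZ, ZE) = 90.00° ✓; |LZ| = 12.90 ✓; bearing(L→Q) − bearing(L→Z) = 78.00° ✓; |LQ| = 12.90 ✓; ∠(LQ, QJ) = 90.00° ✓; |QJ| = 32.60 ✗.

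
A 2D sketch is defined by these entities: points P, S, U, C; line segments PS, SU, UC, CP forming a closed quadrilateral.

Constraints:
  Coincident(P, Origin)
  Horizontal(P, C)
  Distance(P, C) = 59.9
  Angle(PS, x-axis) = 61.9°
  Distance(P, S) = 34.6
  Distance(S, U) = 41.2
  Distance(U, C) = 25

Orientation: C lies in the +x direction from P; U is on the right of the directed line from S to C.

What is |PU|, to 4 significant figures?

36.08

P is at the origin; PC is horizontal with |PC| = 59.9 and C in +x, so C = (59.9, 0). PS runs at 61.9° with |PS| = 34.6, so S = (16.30, 30.52). U is determined by |SU| = 41.2 and |UC| = 25.0 together: it lies at the intersection of circle(S, 41.2) and circle(C, 25.0). With |SC| = 53.22, the foot of the radical line on SC is 36.69 from S and the perpendicular offset is √(41.2² − 36.69²) = 18.75. Taking the right-of-SC solution: U = (35.60, -5.876).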